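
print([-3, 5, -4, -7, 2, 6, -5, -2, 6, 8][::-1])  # [8, 6, -2, -5, 6, 2, -7, -4, 5, -3]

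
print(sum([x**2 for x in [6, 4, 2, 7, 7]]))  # 154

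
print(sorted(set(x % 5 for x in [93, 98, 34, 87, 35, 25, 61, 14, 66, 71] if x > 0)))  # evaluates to [0, 1, 2, 3, 4]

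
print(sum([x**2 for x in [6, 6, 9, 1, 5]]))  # 179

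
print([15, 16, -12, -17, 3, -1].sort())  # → None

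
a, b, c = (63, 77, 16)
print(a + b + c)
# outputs 156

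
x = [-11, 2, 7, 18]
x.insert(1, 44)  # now [-11, 44, 2, 7, 18]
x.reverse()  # [18, 7, 2, 44, -11]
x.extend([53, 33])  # [18, 7, 2, 44, -11, 53, 33]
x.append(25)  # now [18, 7, 2, 44, -11, 53, 33, 25]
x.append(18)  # [18, 7, 2, 44, -11, 53, 33, 25, 18]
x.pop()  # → 18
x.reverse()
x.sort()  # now [-11, 2, 7, 18, 25, 33, 44, 53]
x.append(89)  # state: [-11, 2, 7, 18, 25, 33, 44, 53, 89]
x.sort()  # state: [-11, 2, 7, 18, 25, 33, 44, 53, 89]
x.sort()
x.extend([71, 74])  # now [-11, 2, 7, 18, 25, 33, 44, 53, 89, 71, 74]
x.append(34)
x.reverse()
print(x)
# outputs [34, 74, 71, 89, 53, 44, 33, 25, 18, 7, 2, -11]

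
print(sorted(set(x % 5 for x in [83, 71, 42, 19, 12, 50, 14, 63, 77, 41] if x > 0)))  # [0, 1, 2, 3, 4]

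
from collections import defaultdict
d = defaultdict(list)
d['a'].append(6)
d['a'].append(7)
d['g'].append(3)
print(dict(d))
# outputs {'a': [6, 7], 'g': [3]}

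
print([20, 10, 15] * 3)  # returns [20, 10, 15, 20, 10, 15, 20, 10, 15]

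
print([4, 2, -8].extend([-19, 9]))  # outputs None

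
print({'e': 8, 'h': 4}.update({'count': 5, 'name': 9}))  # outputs None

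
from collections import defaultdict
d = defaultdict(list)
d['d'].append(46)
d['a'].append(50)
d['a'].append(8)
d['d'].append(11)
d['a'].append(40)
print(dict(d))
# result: {'d': [46, 11], 'a': [50, 8, 40]}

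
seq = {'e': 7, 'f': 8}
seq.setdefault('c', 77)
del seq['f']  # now {'e': 7, 'c': 77}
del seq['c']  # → {'e': 7}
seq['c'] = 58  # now {'e': 7, 'c': 58}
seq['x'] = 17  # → {'e': 7, 'c': 58, 'x': 17}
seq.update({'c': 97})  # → {'e': 7, 'c': 97, 'x': 17}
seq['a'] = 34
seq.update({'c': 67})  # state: {'e': 7, 'c': 67, 'x': 17, 'a': 34}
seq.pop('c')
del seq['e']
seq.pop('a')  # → 34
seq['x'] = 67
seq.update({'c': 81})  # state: {'x': 67, 'c': 81}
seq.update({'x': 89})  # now {'x': 89, 'c': 81}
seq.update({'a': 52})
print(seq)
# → {'x': 89, 'c': 81, 'a': 52}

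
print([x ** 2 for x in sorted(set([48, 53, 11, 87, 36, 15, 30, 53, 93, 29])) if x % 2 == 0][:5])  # [900, 1296, 2304]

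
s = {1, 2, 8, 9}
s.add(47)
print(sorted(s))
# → [1, 2, 8, 9, 47]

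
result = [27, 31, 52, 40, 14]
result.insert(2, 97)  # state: [27, 31, 97, 52, 40, 14]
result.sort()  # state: [14, 27, 31, 40, 52, 97]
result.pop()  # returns 97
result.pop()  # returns 52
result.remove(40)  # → [14, 27, 31]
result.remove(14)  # [27, 31]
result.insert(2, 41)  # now [27, 31, 41]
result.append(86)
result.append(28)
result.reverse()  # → [28, 86, 41, 31, 27]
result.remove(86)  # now [28, 41, 31, 27]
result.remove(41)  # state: [28, 31, 27]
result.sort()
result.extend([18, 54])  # [27, 28, 31, 18, 54]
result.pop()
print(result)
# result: [27, 28, 31, 18]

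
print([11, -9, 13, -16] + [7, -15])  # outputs [11, -9, 13, -16, 7, -15]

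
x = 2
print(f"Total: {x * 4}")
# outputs Total: 8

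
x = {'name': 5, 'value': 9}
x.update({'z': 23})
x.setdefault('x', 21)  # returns 21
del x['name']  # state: {'value': 9, 'z': 23, 'x': 21}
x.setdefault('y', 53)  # 53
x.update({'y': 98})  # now {'value': 9, 'z': 23, 'x': 21, 'y': 98}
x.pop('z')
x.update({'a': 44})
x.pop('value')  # 9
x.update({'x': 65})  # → {'x': 65, 'y': 98, 'a': 44}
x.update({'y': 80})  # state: {'x': 65, 'y': 80, 'a': 44}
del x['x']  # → {'y': 80, 'a': 44}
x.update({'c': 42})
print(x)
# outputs {'y': 80, 'a': 44, 'c': 42}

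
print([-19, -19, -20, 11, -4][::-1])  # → [-4, 11, -20, -19, -19]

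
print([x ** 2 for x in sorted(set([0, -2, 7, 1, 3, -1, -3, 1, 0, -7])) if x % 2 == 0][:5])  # [4, 0]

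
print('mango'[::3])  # mg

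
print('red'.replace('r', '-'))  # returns -ed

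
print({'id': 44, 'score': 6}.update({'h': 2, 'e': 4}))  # None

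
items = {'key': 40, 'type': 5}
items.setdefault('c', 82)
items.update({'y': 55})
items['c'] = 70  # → {'key': 40, 'type': 5, 'c': 70, 'y': 55}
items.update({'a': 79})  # {'key': 40, 'type': 5, 'c': 70, 'y': 55, 'a': 79}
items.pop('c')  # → 70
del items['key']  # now {'type': 5, 'y': 55, 'a': 79}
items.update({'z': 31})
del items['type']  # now {'y': 55, 'a': 79, 'z': 31}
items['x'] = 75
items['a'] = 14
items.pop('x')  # 75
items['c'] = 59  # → {'y': 55, 'a': 14, 'z': 31, 'c': 59}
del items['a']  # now {'y': 55, 'z': 31, 'c': 59}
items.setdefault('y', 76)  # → 55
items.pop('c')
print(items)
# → {'y': 55, 'z': 31}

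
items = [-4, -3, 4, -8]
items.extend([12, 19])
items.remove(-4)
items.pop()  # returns 19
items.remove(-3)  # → [4, -8, 12]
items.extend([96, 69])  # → [4, -8, 12, 96, 69]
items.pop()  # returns 69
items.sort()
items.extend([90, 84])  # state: [-8, 4, 12, 96, 90, 84]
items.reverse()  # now [84, 90, 96, 12, 4, -8]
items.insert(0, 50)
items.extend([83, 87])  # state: [50, 84, 90, 96, 12, 4, -8, 83, 87]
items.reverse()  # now [87, 83, -8, 4, 12, 96, 90, 84, 50]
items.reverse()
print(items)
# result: [50, 84, 90, 96, 12, 4, -8, 83, 87]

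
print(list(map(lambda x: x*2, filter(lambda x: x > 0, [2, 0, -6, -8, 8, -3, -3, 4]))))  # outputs [4, 16, 8]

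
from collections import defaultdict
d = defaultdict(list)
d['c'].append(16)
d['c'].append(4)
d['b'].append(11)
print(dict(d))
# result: {'c': [16, 4], 'b': [11]}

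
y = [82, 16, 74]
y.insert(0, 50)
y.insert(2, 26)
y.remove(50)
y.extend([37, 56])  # [82, 26, 16, 74, 37, 56]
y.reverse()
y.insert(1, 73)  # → [56, 73, 37, 74, 16, 26, 82]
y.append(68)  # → [56, 73, 37, 74, 16, 26, 82, 68]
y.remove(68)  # [56, 73, 37, 74, 16, 26, 82]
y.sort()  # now [16, 26, 37, 56, 73, 74, 82]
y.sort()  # [16, 26, 37, 56, 73, 74, 82]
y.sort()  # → [16, 26, 37, 56, 73, 74, 82]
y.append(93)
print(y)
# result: [16, 26, 37, 56, 73, 74, 82, 93]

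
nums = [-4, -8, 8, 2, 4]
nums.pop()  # 4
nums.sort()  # [-8, -4, 2, 8]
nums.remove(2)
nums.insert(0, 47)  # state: [47, -8, -4, 8]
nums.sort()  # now [-8, -4, 8, 47]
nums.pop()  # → 47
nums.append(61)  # [-8, -4, 8, 61]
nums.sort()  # [-8, -4, 8, 61]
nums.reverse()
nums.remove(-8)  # [61, 8, -4]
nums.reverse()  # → [-4, 8, 61]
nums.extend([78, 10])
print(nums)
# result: [-4, 8, 61, 78, 10]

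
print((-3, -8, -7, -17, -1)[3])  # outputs -17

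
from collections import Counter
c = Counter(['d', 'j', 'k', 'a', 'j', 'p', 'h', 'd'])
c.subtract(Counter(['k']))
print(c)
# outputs Counter({'d': 2, 'j': 2, 'a': 1, 'p': 1, 'h': 1, 'k': 0})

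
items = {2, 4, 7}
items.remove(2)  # {4, 7}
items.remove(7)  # {4}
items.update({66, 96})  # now {4, 66, 96}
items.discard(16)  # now {4, 66, 96}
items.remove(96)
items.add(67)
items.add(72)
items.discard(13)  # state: {4, 66, 67, 72}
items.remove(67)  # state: {4, 66, 72}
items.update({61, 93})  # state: {4, 61, 66, 72, 93}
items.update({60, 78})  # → {4, 60, 61, 66, 72, 78, 93}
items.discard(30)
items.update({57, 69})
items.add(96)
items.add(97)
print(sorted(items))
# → [4, 57, 60, 61, 66, 69, 72, 78, 93, 96, 97]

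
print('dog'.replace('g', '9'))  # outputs do9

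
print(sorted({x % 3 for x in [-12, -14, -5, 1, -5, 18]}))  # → [0, 1]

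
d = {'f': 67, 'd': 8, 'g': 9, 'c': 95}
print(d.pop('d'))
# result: 8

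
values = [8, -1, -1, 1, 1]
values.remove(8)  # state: [-1, -1, 1, 1]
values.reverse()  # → [1, 1, -1, -1]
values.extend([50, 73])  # [1, 1, -1, -1, 50, 73]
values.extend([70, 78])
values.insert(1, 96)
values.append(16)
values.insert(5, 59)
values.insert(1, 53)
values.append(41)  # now [1, 53, 96, 1, -1, -1, 59, 50, 73, 70, 78, 16, 41]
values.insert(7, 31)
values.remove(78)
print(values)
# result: [1, 53, 96, 1, -1, -1, 59, 31, 50, 73, 70, 16, 41]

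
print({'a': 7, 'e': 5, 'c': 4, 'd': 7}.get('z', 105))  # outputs 105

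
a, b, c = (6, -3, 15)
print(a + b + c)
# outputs 18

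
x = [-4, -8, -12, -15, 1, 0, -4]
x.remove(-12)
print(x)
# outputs [-4, -8, -15, 1, 0, -4]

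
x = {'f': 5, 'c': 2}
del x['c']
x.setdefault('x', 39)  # 39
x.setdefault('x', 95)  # 39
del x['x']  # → {'f': 5}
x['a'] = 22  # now {'f': 5, 'a': 22}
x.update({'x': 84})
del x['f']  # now {'a': 22, 'x': 84}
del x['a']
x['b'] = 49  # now {'x': 84, 'b': 49}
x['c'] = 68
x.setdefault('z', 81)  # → 81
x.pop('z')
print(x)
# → {'x': 84, 'b': 49, 'c': 68}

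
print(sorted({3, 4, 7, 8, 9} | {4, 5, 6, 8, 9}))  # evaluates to [3, 4, 5, 6, 7, 8, 9]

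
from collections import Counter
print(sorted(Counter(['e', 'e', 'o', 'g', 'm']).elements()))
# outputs ['e', 'e', 'g', 'm', 'o']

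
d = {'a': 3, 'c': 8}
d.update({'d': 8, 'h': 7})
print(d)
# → {'a': 3, 'c': 8, 'd': 8, 'h': 7}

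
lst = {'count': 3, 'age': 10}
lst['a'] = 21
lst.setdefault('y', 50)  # 50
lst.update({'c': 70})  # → {'count': 3, 'age': 10, 'a': 21, 'y': 50, 'c': 70}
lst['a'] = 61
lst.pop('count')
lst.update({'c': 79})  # {'age': 10, 'a': 61, 'y': 50, 'c': 79}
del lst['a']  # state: {'age': 10, 'y': 50, 'c': 79}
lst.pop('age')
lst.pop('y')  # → 50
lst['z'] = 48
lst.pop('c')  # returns 79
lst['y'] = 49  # {'z': 48, 'y': 49}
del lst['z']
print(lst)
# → {'y': 49}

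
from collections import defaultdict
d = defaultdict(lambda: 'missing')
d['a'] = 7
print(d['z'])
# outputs missing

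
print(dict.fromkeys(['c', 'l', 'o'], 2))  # {'c': 2, 'l': 2, 'o': 2}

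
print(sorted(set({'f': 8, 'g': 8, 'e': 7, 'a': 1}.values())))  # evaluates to [1, 7, 8]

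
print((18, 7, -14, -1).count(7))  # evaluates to 1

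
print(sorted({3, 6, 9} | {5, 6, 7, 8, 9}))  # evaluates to [3, 5, 6, 7, 8, 9]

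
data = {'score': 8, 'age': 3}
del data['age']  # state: {'score': 8}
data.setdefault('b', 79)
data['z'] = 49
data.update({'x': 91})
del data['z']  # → {'score': 8, 'b': 79, 'x': 91}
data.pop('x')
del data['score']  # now {'b': 79}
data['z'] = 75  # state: {'b': 79, 'z': 75}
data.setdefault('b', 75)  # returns 79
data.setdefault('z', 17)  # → 75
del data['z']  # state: {'b': 79}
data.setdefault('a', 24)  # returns 24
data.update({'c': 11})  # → {'b': 79, 'a': 24, 'c': 11}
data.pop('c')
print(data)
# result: {'b': 79, 'a': 24}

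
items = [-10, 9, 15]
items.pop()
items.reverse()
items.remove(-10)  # [9]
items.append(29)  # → [9, 29]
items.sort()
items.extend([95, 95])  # [9, 29, 95, 95]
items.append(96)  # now [9, 29, 95, 95, 96]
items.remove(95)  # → [9, 29, 95, 96]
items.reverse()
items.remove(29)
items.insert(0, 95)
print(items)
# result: [95, 96, 95, 9]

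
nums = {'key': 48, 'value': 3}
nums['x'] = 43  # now {'key': 48, 'value': 3, 'x': 43}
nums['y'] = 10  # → {'key': 48, 'value': 3, 'x': 43, 'y': 10}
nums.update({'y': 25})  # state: {'key': 48, 'value': 3, 'x': 43, 'y': 25}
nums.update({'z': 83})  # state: {'key': 48, 'value': 3, 'x': 43, 'y': 25, 'z': 83}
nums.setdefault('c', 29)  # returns 29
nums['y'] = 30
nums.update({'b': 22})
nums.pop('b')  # 22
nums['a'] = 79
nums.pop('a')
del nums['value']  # {'key': 48, 'x': 43, 'y': 30, 'z': 83, 'c': 29}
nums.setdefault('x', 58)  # 43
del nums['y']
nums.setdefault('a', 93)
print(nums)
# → {'key': 48, 'x': 43, 'z': 83, 'c': 29, 'a': 93}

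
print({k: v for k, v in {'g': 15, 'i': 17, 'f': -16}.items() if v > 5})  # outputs {'g': 15, 'i': 17}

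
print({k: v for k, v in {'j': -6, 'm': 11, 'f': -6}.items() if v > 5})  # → {'m': 11}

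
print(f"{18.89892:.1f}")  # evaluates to 18.9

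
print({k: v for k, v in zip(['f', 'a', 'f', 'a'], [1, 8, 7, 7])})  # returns {'f': 7, 'a': 7}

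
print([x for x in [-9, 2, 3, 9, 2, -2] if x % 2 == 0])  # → [2, 2, -2]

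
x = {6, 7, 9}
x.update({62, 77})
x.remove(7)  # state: {6, 9, 62, 77}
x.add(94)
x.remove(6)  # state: {9, 62, 77, 94}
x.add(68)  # {9, 62, 68, 77, 94}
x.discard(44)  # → {9, 62, 68, 77, 94}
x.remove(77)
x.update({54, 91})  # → {9, 54, 62, 68, 91, 94}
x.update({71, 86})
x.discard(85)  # {9, 54, 62, 68, 71, 86, 91, 94}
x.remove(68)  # {9, 54, 62, 71, 86, 91, 94}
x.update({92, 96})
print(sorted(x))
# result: [9, 54, 62, 71, 86, 91, 92, 94, 96]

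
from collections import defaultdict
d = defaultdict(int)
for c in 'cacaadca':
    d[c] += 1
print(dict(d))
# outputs {'c': 3, 'a': 4, 'd': 1}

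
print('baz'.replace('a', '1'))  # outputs b1z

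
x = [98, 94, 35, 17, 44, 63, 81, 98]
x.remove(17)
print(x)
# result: [98, 94, 35, 44, 63, 81, 98]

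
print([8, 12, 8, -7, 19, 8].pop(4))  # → 19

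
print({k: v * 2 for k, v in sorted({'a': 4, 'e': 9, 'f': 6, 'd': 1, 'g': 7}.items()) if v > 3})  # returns {'a': 8, 'e': 18, 'f': 12, 'g': 14}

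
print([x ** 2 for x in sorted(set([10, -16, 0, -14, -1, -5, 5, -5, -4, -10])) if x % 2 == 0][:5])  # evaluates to [256, 196, 100, 16, 0]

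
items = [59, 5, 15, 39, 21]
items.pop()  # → 21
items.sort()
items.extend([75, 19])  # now [5, 15, 39, 59, 75, 19]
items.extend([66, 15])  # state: [5, 15, 39, 59, 75, 19, 66, 15]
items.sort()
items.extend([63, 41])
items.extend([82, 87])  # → [5, 15, 15, 19, 39, 59, 66, 75, 63, 41, 82, 87]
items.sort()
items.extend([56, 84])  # [5, 15, 15, 19, 39, 41, 59, 63, 66, 75, 82, 87, 56, 84]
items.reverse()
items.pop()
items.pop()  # 15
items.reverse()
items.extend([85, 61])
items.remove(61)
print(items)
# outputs [15, 19, 39, 41, 59, 63, 66, 75, 82, 87, 56, 84, 85]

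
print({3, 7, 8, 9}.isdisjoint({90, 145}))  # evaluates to True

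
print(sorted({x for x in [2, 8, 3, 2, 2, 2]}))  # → [2, 3, 8]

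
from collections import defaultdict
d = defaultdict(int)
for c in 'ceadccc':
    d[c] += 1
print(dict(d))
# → {'c': 4, 'e': 1, 'a': 1, 'd': 1}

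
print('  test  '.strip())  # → test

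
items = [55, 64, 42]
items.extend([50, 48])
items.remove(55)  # [64, 42, 50, 48]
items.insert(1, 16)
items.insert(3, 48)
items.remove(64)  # [16, 42, 48, 50, 48]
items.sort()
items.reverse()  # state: [50, 48, 48, 42, 16]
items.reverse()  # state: [16, 42, 48, 48, 50]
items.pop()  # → 50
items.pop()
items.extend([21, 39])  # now [16, 42, 48, 21, 39]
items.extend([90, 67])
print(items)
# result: [16, 42, 48, 21, 39, 90, 67]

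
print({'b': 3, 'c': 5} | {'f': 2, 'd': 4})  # {'b': 3, 'c': 5, 'f': 2, 'd': 4}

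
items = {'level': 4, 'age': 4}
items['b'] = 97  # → {'level': 4, 'age': 4, 'b': 97}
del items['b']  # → {'level': 4, 'age': 4}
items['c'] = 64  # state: {'level': 4, 'age': 4, 'c': 64}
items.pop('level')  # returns 4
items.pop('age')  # 4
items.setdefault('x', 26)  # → 26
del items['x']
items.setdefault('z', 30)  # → 30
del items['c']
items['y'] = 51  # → {'z': 30, 'y': 51}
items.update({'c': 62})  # {'z': 30, 'y': 51, 'c': 62}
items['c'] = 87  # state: {'z': 30, 'y': 51, 'c': 87}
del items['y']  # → {'z': 30, 'c': 87}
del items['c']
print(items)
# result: {'z': 30}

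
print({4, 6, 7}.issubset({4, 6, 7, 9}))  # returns True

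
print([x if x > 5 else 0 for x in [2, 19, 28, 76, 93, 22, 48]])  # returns [0, 19, 28, 76, 93, 22, 48]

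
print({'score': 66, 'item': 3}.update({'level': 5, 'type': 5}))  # None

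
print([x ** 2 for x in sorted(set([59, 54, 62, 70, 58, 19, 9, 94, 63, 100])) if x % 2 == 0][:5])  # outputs [2916, 3364, 3844, 4900, 8836]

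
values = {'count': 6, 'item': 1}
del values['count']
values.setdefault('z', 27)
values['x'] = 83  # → {'item': 1, 'z': 27, 'x': 83}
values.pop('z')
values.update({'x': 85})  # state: {'item': 1, 'x': 85}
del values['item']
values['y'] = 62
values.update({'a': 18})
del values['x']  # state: {'y': 62, 'a': 18}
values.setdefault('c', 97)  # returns 97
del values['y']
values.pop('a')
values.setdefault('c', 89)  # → 97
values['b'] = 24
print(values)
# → {'c': 97, 'b': 24}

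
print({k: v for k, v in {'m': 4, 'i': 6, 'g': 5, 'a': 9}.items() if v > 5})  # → {'i': 6, 'a': 9}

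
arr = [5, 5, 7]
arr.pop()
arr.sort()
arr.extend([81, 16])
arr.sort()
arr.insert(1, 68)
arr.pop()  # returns 81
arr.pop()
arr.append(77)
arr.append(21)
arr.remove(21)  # [5, 68, 5, 77]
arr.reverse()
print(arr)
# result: [77, 5, 68, 5]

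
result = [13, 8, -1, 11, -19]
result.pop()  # -19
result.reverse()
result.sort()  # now [-1, 8, 11, 13]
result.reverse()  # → [13, 11, 8, -1]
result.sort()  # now [-1, 8, 11, 13]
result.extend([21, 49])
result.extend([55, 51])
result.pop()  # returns 51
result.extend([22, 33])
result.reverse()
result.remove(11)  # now [33, 22, 55, 49, 21, 13, 8, -1]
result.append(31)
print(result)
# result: [33, 22, 55, 49, 21, 13, 8, -1, 31]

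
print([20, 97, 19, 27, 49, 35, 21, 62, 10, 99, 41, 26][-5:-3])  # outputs [62, 10]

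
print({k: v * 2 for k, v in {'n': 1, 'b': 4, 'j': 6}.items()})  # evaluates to {'n': 2, 'b': 8, 'j': 12}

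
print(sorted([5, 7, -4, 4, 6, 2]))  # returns [-4, 2, 4, 5, 6, 7]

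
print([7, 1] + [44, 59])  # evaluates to [7, 1, 44, 59]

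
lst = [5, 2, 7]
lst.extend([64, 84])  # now [5, 2, 7, 64, 84]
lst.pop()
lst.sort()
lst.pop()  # 64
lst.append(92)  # [2, 5, 7, 92]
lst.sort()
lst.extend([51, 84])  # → [2, 5, 7, 92, 51, 84]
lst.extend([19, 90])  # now [2, 5, 7, 92, 51, 84, 19, 90]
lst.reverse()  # [90, 19, 84, 51, 92, 7, 5, 2]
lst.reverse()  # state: [2, 5, 7, 92, 51, 84, 19, 90]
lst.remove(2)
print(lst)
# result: [5, 7, 92, 51, 84, 19, 90]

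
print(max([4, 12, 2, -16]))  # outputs 12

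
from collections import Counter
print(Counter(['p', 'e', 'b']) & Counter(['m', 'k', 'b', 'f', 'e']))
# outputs Counter({'e': 1, 'b': 1})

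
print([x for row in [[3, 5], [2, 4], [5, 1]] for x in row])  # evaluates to [3, 5, 2, 4, 5, 1]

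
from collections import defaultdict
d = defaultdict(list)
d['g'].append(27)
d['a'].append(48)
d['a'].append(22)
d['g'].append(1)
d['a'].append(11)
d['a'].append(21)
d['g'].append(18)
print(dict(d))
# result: {'g': [27, 1, 18], 'a': [48, 22, 11, 21]}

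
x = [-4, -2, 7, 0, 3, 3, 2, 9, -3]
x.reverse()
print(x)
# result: [-3, 9, 2, 3, 3, 0, 7, -2, -4]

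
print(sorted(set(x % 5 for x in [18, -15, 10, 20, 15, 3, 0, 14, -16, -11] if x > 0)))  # [0, 3, 4]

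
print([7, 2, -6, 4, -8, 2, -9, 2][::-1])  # [2, -9, 2, -8, 4, -6, 2, 7]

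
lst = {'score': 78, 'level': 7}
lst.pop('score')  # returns 78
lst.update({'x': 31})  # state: {'level': 7, 'x': 31}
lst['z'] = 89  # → {'level': 7, 'x': 31, 'z': 89}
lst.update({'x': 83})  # {'level': 7, 'x': 83, 'z': 89}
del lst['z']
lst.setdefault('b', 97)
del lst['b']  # {'level': 7, 'x': 83}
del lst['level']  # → {'x': 83}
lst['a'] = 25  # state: {'x': 83, 'a': 25}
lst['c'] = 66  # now {'x': 83, 'a': 25, 'c': 66}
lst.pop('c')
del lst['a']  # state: {'x': 83}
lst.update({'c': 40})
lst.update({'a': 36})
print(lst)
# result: {'x': 83, 'c': 40, 'a': 36}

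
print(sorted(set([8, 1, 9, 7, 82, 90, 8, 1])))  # [1, 7, 8, 9, 82, 90]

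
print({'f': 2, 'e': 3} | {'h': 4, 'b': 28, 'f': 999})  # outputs {'f': 999, 'e': 3, 'h': 4, 'b': 28}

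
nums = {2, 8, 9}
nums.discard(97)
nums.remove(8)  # {2, 9}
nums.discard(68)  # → {2, 9}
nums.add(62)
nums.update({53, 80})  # {2, 9, 53, 62, 80}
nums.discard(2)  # {9, 53, 62, 80}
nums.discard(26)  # {9, 53, 62, 80}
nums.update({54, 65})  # {9, 53, 54, 62, 65, 80}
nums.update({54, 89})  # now {9, 53, 54, 62, 65, 80, 89}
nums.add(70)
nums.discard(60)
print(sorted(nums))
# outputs [9, 53, 54, 62, 65, 70, 80, 89]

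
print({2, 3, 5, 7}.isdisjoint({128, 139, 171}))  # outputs True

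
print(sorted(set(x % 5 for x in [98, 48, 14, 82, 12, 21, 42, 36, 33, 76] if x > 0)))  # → [1, 2, 3, 4]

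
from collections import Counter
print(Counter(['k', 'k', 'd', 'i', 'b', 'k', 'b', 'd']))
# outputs Counter({'k': 3, 'd': 2, 'b': 2, 'i': 1})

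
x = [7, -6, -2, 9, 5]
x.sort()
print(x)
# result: [-6, -2, 5, 7, 9]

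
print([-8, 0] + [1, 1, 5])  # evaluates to [-8, 0, 1, 1, 5]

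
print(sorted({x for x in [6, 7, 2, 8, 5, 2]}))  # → [2, 5, 6, 7, 8]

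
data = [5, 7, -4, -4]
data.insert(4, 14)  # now [5, 7, -4, -4, 14]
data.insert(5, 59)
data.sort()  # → [-4, -4, 5, 7, 14, 59]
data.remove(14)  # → [-4, -4, 5, 7, 59]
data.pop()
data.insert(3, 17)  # [-4, -4, 5, 17, 7]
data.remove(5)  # [-4, -4, 17, 7]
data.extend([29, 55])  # [-4, -4, 17, 7, 29, 55]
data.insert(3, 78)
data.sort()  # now [-4, -4, 7, 17, 29, 55, 78]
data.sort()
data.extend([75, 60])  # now [-4, -4, 7, 17, 29, 55, 78, 75, 60]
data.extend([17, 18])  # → [-4, -4, 7, 17, 29, 55, 78, 75, 60, 17, 18]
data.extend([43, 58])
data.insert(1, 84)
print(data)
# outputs [-4, 84, -4, 7, 17, 29, 55, 78, 75, 60, 17, 18, 43, 58]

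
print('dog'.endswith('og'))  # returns True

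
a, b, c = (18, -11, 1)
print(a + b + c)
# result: 8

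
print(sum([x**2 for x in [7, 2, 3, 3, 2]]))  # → 75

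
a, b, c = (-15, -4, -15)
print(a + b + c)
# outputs -34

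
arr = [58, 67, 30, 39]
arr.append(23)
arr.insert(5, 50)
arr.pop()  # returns 50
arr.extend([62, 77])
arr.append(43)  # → [58, 67, 30, 39, 23, 62, 77, 43]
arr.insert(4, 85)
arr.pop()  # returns 43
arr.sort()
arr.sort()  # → [23, 30, 39, 58, 62, 67, 77, 85]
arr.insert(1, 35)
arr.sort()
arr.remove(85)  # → [23, 30, 35, 39, 58, 62, 67, 77]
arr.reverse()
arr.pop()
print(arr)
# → [77, 67, 62, 58, 39, 35, 30]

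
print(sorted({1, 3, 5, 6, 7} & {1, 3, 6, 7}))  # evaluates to [1, 3, 6, 7]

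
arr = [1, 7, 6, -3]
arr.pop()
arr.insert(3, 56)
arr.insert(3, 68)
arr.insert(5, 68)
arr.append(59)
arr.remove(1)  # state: [7, 6, 68, 56, 68, 59]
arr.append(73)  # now [7, 6, 68, 56, 68, 59, 73]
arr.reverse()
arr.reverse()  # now [7, 6, 68, 56, 68, 59, 73]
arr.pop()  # 73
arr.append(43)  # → [7, 6, 68, 56, 68, 59, 43]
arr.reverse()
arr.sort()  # [6, 7, 43, 56, 59, 68, 68]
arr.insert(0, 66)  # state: [66, 6, 7, 43, 56, 59, 68, 68]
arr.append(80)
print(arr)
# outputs [66, 6, 7, 43, 56, 59, 68, 68, 80]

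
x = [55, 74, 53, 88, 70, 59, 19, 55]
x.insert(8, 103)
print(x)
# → [55, 74, 53, 88, 70, 59, 19, 55, 103]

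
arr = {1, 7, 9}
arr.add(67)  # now {1, 7, 9, 67}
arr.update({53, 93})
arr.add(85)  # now {1, 7, 9, 53, 67, 85, 93}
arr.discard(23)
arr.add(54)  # {1, 7, 9, 53, 54, 67, 85, 93}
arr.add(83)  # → {1, 7, 9, 53, 54, 67, 83, 85, 93}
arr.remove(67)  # {1, 7, 9, 53, 54, 83, 85, 93}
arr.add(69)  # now {1, 7, 9, 53, 54, 69, 83, 85, 93}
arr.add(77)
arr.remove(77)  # {1, 7, 9, 53, 54, 69, 83, 85, 93}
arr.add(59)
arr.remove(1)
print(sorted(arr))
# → [7, 9, 53, 54, 59, 69, 83, 85, 93]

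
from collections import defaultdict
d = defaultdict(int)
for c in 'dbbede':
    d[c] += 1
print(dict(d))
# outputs {'d': 2, 'b': 2, 'e': 2}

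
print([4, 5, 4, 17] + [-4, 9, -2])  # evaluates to [4, 5, 4, 17, -4, 9, -2]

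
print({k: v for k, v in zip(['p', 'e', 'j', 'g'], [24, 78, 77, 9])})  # {'p': 24, 'e': 78, 'j': 77, 'g': 9}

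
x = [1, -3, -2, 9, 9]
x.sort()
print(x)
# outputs [-3, -2, 1, 9, 9]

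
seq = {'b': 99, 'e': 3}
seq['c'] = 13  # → {'b': 99, 'e': 3, 'c': 13}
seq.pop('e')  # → 3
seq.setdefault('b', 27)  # 99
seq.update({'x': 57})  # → {'b': 99, 'c': 13, 'x': 57}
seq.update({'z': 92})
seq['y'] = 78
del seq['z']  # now {'b': 99, 'c': 13, 'x': 57, 'y': 78}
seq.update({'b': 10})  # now {'b': 10, 'c': 13, 'x': 57, 'y': 78}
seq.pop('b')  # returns 10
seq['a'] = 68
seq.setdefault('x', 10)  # 57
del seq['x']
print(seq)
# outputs {'c': 13, 'y': 78, 'a': 68}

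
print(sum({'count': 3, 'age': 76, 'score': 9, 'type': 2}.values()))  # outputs 90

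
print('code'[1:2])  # o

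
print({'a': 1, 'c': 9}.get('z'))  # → None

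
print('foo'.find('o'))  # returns 1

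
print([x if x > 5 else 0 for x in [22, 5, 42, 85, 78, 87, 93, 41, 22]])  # [22, 0, 42, 85, 78, 87, 93, 41, 22]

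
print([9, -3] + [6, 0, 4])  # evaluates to [9, -3, 6, 0, 4]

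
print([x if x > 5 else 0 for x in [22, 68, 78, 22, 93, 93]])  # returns [22, 68, 78, 22, 93, 93]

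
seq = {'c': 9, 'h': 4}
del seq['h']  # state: {'c': 9}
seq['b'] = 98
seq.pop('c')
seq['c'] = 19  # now {'b': 98, 'c': 19}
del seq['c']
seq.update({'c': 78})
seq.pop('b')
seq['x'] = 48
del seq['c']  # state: {'x': 48}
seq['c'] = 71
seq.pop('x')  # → 48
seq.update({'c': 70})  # {'c': 70}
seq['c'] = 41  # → {'c': 41}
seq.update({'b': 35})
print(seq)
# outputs {'c': 41, 'b': 35}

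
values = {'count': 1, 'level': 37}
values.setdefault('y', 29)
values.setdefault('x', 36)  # 36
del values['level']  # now {'count': 1, 'y': 29, 'x': 36}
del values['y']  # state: {'count': 1, 'x': 36}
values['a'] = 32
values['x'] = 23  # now {'count': 1, 'x': 23, 'a': 32}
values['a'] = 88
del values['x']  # {'count': 1, 'a': 88}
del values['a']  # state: {'count': 1}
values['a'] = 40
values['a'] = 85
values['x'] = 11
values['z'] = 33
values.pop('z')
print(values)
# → {'count': 1, 'a': 85, 'x': 11}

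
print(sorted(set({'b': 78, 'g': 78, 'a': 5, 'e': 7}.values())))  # [5, 7, 78]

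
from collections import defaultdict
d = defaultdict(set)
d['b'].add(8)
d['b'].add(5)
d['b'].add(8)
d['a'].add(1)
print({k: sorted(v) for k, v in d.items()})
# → {'b': [5, 8], 'a': [1]}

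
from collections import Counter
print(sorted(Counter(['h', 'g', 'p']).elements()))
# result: ['g', 'h', 'p']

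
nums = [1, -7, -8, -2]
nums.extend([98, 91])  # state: [1, -7, -8, -2, 98, 91]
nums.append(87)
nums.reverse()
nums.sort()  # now [-8, -7, -2, 1, 87, 91, 98]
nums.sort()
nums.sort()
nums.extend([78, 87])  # [-8, -7, -2, 1, 87, 91, 98, 78, 87]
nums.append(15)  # [-8, -7, -2, 1, 87, 91, 98, 78, 87, 15]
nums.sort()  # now [-8, -7, -2, 1, 15, 78, 87, 87, 91, 98]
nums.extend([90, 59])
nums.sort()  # [-8, -7, -2, 1, 15, 59, 78, 87, 87, 90, 91, 98]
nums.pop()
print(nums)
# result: [-8, -7, -2, 1, 15, 59, 78, 87, 87, 90, 91]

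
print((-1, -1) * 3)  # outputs (-1, -1, -1, -1, -1, -1)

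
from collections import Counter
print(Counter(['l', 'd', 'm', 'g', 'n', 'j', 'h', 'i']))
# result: Counter({'l': 1, 'd': 1, 'm': 1, 'g': 1, 'n': 1, 'j': 1, 'h': 1, 'i': 1})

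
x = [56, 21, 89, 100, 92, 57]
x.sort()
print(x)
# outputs [21, 56, 57, 89, 92, 100]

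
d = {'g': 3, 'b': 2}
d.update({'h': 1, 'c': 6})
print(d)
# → {'g': 3, 'b': 2, 'h': 1, 'c': 6}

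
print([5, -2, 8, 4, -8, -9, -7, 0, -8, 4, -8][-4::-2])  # [0, -9, 4, -2]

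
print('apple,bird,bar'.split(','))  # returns ['apple', 'bird', 'bar']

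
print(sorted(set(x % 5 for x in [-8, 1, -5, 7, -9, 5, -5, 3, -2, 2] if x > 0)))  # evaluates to [0, 1, 2, 3]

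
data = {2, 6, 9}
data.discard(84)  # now {2, 6, 9}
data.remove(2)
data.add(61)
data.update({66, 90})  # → {6, 9, 61, 66, 90}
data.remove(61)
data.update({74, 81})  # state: {6, 9, 66, 74, 81, 90}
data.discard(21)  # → {6, 9, 66, 74, 81, 90}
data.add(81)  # {6, 9, 66, 74, 81, 90}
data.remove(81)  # {6, 9, 66, 74, 90}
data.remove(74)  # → {6, 9, 66, 90}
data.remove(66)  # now {6, 9, 90}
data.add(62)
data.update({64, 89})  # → {6, 9, 62, 64, 89, 90}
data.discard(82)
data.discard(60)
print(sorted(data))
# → [6, 9, 62, 64, 89, 90]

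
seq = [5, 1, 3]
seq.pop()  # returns 3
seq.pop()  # 1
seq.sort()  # [5]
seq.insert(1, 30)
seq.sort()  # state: [5, 30]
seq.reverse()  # [30, 5]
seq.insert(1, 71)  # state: [30, 71, 5]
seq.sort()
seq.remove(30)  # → [5, 71]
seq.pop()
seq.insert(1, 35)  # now [5, 35]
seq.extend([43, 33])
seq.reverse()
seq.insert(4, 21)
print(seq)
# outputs [33, 43, 35, 5, 21]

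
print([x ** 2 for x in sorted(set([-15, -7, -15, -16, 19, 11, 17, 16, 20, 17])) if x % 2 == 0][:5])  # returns [256, 256, 400]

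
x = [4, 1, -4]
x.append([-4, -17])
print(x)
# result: [4, 1, -4, [-4, -17]]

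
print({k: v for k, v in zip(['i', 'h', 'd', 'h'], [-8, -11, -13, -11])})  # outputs {'i': -8, 'h': -11, 'd': -13}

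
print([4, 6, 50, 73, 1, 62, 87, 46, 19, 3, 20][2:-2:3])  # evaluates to [50, 62, 19]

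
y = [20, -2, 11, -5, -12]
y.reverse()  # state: [-12, -5, 11, -2, 20]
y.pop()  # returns 20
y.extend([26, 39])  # [-12, -5, 11, -2, 26, 39]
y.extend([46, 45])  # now [-12, -5, 11, -2, 26, 39, 46, 45]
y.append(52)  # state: [-12, -5, 11, -2, 26, 39, 46, 45, 52]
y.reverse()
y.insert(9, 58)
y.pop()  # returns 58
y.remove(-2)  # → [52, 45, 46, 39, 26, 11, -5, -12]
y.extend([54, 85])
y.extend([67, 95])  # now [52, 45, 46, 39, 26, 11, -5, -12, 54, 85, 67, 95]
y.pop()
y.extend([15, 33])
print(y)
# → [52, 45, 46, 39, 26, 11, -5, -12, 54, 85, 67, 15, 33]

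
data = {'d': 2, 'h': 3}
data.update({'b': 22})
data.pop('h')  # 3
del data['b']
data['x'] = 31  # {'d': 2, 'x': 31}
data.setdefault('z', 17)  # 17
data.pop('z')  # 17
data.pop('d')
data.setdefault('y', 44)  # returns 44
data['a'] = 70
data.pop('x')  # 31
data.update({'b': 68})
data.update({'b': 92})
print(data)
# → {'y': 44, 'a': 70, 'b': 92}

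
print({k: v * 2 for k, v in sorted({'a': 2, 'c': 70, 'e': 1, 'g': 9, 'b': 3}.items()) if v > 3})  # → {'c': 140, 'g': 18}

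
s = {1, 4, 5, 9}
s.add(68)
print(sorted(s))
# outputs [1, 4, 5, 9, 68]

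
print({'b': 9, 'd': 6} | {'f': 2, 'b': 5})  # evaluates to {'b': 5, 'd': 6, 'f': 2}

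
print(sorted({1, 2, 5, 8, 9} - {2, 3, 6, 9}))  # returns [1, 5, 8]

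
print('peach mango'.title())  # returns Peach Mango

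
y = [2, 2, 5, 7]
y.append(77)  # [2, 2, 5, 7, 77]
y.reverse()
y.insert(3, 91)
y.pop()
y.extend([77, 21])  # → [77, 7, 5, 91, 2, 77, 21]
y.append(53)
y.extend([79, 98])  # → [77, 7, 5, 91, 2, 77, 21, 53, 79, 98]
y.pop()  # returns 98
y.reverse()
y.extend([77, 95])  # [79, 53, 21, 77, 2, 91, 5, 7, 77, 77, 95]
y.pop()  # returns 95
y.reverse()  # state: [77, 77, 7, 5, 91, 2, 77, 21, 53, 79]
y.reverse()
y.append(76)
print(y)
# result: [79, 53, 21, 77, 2, 91, 5, 7, 77, 77, 76]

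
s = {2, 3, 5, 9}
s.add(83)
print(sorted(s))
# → [2, 3, 5, 9, 83]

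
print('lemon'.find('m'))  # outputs 2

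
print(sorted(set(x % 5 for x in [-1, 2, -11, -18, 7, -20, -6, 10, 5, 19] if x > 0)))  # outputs [0, 2, 4]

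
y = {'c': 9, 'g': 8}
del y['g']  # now {'c': 9}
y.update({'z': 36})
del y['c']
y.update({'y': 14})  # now {'z': 36, 'y': 14}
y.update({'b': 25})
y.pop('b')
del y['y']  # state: {'z': 36}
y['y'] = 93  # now {'z': 36, 'y': 93}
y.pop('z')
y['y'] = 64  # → {'y': 64}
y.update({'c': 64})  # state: {'y': 64, 'c': 64}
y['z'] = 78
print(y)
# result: {'y': 64, 'c': 64, 'z': 78}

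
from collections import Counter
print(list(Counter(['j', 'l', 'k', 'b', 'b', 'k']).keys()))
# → ['j', 'l', 'k', 'b']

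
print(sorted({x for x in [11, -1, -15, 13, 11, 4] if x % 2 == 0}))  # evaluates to [4]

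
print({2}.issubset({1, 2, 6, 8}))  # True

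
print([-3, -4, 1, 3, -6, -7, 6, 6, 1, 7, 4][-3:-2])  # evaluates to [1]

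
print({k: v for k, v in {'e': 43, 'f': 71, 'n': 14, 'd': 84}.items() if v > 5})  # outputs {'e': 43, 'f': 71, 'n': 14, 'd': 84}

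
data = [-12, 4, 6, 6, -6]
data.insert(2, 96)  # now [-12, 4, 96, 6, 6, -6]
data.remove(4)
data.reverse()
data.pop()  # -12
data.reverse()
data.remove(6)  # [96, 6, -6]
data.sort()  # [-6, 6, 96]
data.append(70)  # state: [-6, 6, 96, 70]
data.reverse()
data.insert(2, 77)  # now [70, 96, 77, 6, -6]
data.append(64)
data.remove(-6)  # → [70, 96, 77, 6, 64]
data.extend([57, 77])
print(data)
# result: [70, 96, 77, 6, 64, 57, 77]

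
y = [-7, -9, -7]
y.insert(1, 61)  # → [-7, 61, -9, -7]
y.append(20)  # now [-7, 61, -9, -7, 20]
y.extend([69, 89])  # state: [-7, 61, -9, -7, 20, 69, 89]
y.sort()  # [-9, -7, -7, 20, 61, 69, 89]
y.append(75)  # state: [-9, -7, -7, 20, 61, 69, 89, 75]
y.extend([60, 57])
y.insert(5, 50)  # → [-9, -7, -7, 20, 61, 50, 69, 89, 75, 60, 57]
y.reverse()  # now [57, 60, 75, 89, 69, 50, 61, 20, -7, -7, -9]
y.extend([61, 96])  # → [57, 60, 75, 89, 69, 50, 61, 20, -7, -7, -9, 61, 96]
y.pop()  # 96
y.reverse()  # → [61, -9, -7, -7, 20, 61, 50, 69, 89, 75, 60, 57]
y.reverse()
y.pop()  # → 61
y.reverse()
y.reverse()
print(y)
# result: [57, 60, 75, 89, 69, 50, 61, 20, -7, -7, -9]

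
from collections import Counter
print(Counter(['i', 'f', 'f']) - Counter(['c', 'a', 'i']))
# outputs Counter({'f': 2})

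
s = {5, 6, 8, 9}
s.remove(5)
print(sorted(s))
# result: [6, 8, 9]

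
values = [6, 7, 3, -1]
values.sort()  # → [-1, 3, 6, 7]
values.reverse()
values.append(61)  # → [7, 6, 3, -1, 61]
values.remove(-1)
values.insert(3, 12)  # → [7, 6, 3, 12, 61]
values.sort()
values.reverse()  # [61, 12, 7, 6, 3]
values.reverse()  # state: [3, 6, 7, 12, 61]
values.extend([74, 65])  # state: [3, 6, 7, 12, 61, 74, 65]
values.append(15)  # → [3, 6, 7, 12, 61, 74, 65, 15]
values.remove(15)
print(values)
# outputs [3, 6, 7, 12, 61, 74, 65]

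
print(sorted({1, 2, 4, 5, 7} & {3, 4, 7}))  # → [4, 7]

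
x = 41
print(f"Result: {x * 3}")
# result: Result: 123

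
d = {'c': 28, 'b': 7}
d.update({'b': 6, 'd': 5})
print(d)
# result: {'c': 28, 'b': 6, 'd': 5}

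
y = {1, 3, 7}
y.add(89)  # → {1, 3, 7, 89}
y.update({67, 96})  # {1, 3, 7, 67, 89, 96}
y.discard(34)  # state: {1, 3, 7, 67, 89, 96}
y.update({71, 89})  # {1, 3, 7, 67, 71, 89, 96}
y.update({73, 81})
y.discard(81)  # {1, 3, 7, 67, 71, 73, 89, 96}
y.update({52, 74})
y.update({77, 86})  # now {1, 3, 7, 52, 67, 71, 73, 74, 77, 86, 89, 96}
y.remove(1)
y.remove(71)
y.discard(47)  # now {3, 7, 52, 67, 73, 74, 77, 86, 89, 96}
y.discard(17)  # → {3, 7, 52, 67, 73, 74, 77, 86, 89, 96}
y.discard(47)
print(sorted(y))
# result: [3, 7, 52, 67, 73, 74, 77, 86, 89, 96]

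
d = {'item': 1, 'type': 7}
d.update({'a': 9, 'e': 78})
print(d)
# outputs {'item': 1, 'type': 7, 'a': 9, 'e': 78}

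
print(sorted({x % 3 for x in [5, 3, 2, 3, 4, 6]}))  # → [0, 1, 2]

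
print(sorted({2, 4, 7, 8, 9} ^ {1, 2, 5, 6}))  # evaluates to [1, 4, 5, 6, 7, 8, 9]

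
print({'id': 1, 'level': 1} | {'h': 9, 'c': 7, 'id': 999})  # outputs {'id': 999, 'level': 1, 'h': 9, 'c': 7}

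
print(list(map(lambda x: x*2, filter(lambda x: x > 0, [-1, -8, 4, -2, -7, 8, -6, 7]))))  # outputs [8, 16, 14]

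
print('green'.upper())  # GREEN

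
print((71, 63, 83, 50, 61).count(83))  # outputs 1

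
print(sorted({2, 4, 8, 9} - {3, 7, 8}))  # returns [2, 4, 9]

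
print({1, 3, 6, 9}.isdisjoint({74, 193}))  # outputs True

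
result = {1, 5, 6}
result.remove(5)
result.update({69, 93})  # {1, 6, 69, 93}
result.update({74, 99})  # {1, 6, 69, 74, 93, 99}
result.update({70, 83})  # {1, 6, 69, 70, 74, 83, 93, 99}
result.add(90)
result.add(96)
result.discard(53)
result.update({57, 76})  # {1, 6, 57, 69, 70, 74, 76, 83, 90, 93, 96, 99}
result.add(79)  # {1, 6, 57, 69, 70, 74, 76, 79, 83, 90, 93, 96, 99}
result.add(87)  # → {1, 6, 57, 69, 70, 74, 76, 79, 83, 87, 90, 93, 96, 99}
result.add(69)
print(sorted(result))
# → [1, 6, 57, 69, 70, 74, 76, 79, 83, 87, 90, 93, 96, 99]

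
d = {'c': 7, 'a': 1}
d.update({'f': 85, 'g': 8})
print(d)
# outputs {'c': 7, 'a': 1, 'f': 85, 'g': 8}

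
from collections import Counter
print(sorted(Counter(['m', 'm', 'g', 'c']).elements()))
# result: ['c', 'g', 'm', 'm']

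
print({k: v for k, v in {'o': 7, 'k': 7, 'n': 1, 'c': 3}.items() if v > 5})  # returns {'o': 7, 'k': 7}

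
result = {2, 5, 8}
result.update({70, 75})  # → {2, 5, 8, 70, 75}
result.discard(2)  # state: {5, 8, 70, 75}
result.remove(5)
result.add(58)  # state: {8, 58, 70, 75}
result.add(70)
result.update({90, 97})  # {8, 58, 70, 75, 90, 97}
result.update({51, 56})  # {8, 51, 56, 58, 70, 75, 90, 97}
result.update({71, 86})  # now {8, 51, 56, 58, 70, 71, 75, 86, 90, 97}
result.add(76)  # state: {8, 51, 56, 58, 70, 71, 75, 76, 86, 90, 97}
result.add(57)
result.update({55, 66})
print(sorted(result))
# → [8, 51, 55, 56, 57, 58, 66, 70, 71, 75, 76, 86, 90, 97]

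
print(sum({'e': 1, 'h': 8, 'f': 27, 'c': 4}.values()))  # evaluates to 40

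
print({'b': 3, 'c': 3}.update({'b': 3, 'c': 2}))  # None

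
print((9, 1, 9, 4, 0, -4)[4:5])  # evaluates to (0,)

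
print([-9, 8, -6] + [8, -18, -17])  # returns [-9, 8, -6, 8, -18, -17]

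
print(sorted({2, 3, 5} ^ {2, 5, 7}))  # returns [3, 7]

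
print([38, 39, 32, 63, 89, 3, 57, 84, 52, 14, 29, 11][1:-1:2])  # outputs [39, 63, 3, 84, 14]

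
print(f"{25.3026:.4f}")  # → 25.3026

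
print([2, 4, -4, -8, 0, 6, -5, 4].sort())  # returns None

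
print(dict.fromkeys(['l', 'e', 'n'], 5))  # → {'l': 5, 'e': 5, 'n': 5}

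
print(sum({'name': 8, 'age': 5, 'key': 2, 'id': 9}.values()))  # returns 24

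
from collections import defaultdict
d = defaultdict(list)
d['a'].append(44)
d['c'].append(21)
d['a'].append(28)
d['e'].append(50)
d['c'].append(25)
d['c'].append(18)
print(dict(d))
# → {'a': [44, 28], 'c': [21, 25, 18], 'e': [50]}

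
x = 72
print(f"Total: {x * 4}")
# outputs Total: 288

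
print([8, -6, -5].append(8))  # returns None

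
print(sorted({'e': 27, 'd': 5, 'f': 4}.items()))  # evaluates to [('d', 5), ('e', 27), ('f', 4)]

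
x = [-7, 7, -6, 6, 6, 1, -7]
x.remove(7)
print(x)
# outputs [-7, -6, 6, 6, 1, -7]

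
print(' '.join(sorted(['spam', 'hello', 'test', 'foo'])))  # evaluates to foo hello spam test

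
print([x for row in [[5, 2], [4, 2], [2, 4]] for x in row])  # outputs [5, 2, 4, 2, 2, 4]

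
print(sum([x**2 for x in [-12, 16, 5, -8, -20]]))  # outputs 889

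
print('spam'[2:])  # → am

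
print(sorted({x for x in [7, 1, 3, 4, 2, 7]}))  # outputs [1, 2, 3, 4, 7]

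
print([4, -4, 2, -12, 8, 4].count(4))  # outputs 2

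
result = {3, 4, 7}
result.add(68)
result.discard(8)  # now {3, 4, 7, 68}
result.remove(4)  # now {3, 7, 68}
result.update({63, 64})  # {3, 7, 63, 64, 68}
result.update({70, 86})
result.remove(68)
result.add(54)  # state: {3, 7, 54, 63, 64, 70, 86}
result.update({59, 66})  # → {3, 7, 54, 59, 63, 64, 66, 70, 86}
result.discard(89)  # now {3, 7, 54, 59, 63, 64, 66, 70, 86}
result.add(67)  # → {3, 7, 54, 59, 63, 64, 66, 67, 70, 86}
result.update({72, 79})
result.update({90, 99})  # {3, 7, 54, 59, 63, 64, 66, 67, 70, 72, 79, 86, 90, 99}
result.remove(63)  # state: {3, 7, 54, 59, 64, 66, 67, 70, 72, 79, 86, 90, 99}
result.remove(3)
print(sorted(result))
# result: [7, 54, 59, 64, 66, 67, 70, 72, 79, 86, 90, 99]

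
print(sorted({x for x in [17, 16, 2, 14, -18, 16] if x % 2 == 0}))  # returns [-18, 2, 14, 16]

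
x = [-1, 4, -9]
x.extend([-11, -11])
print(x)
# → [-1, 4, -9, -11, -11]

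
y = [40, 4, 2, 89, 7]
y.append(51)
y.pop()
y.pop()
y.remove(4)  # [40, 2, 89]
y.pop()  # 89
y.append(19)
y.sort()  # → [2, 19, 40]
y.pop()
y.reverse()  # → [19, 2]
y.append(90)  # [19, 2, 90]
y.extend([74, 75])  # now [19, 2, 90, 74, 75]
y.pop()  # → 75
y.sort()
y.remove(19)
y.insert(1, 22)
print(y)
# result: [2, 22, 74, 90]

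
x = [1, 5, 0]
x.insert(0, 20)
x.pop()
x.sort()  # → [1, 5, 20]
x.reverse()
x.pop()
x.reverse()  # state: [5, 20]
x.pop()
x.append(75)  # [5, 75]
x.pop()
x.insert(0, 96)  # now [96, 5]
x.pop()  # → 5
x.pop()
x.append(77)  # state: [77]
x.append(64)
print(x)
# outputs [77, 64]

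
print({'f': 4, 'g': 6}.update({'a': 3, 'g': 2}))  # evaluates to None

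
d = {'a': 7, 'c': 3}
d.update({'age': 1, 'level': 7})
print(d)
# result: {'a': 7, 'c': 3, 'age': 1, 'level': 7}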